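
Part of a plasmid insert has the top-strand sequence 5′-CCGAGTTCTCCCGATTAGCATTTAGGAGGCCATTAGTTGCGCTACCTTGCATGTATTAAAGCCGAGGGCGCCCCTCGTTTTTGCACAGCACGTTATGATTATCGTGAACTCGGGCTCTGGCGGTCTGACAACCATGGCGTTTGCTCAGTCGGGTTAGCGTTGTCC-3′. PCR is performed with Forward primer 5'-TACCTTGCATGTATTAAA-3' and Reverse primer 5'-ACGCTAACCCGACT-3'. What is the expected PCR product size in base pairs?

118 bp

Scanning the template, TACCTTGCATGTATTAAA occurs at positions 43–60; this primer anneals to the bottom strand there with its 3' end pointing downstream.
The reverse primer's reverse complement is AGTCGGGTTAGCGT, which matches the template at positions 147–160.
Product length = (reverse-primer end) − (forward-primer start) + 1 = 160 − 43 + 1 = 118 bp.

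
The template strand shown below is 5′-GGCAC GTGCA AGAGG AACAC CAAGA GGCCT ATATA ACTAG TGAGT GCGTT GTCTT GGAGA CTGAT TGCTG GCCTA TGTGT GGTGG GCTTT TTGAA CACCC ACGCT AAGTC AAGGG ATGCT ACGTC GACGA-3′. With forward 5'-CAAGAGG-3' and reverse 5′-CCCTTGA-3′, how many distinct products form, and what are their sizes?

The forward primer CAAGAGG matches the top strand at positions 9–15, 21–27.
The reverse primer's reverse complement is TCAAGGG, matching at positions 109–115.
Each forward site pairs with the reverse site to give a product ending at position 115: sizes 107, 95 bp.

Two products: 107 bp, 95 bp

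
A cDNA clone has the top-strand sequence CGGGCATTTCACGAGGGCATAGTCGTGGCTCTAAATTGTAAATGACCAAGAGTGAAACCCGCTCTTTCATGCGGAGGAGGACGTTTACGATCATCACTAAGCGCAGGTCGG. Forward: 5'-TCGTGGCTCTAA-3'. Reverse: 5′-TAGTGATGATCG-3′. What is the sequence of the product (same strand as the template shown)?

5'-TCGTGGCTCTAAATTGTAAATGACCAAGAGTGAAACCCGCTCTTTCATGCGGAGGAGGACGTTTACGATCATCACTA-3'

Scanning the template, TCGTGGCTCTAA occurs at positions 23–34; this primer anneals to the bottom strand there with its 3' end pointing downstream.
Reverse complement of the reverse primer: CGATCATCACTA. This occurs on the top strand at positions 88–99.
The product is the template from position 23 through 99 (77 bp).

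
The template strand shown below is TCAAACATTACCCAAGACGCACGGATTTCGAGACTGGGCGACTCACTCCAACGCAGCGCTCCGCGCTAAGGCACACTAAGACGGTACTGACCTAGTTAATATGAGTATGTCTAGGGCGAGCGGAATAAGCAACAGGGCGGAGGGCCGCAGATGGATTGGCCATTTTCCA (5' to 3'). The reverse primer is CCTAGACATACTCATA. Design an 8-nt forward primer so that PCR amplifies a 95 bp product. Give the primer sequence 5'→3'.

5'-ACGGATTT-3'

The reverse primer's reverse complement TATGAGTATGTCTAGG matches the template at positions 100–115, so the product ends at position 115.
A 95 bp product then starts at position 115 − 95 + 1 = 21.
The forward primer is identical to the top strand there: ACGGATTT.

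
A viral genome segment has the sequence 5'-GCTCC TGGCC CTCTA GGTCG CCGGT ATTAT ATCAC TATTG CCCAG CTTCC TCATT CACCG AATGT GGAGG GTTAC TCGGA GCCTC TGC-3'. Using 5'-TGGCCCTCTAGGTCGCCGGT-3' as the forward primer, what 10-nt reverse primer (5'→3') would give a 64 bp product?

5'-CTCCACATTC-3'

The forward primer binds at positions 6–25, so a 64 bp product ends at position 6 + 64 − 1 = 69.
The reverse primer anneals to the top strand over positions 60–69, i.e. to GAATGTGGAG.
Its sequence written 5'→3' is the reverse complement: CTCCACATTC.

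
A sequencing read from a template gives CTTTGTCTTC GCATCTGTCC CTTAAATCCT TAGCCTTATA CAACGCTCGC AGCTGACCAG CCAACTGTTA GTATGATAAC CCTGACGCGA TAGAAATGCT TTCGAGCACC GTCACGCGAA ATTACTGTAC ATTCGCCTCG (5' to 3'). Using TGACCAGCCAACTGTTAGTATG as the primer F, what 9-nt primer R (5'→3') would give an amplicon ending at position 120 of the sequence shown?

The forward primer binds at positions 54–75; the product's 3' end on the top strand is position 120.
The reverse primer anneals to the top strand over positions 112–120, i.e. to TCACGCGAA.
Its sequence written 5'→3' is the reverse complement: TTCGCGTGA.

5'-TTCGCGTGA-3'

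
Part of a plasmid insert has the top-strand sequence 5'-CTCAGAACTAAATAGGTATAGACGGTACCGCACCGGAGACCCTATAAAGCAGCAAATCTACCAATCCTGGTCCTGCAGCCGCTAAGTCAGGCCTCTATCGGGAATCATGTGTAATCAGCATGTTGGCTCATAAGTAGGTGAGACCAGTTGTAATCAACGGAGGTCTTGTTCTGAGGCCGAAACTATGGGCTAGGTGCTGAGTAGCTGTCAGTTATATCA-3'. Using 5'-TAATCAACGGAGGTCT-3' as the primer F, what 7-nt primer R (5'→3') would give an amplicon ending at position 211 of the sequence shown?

5'-CTGACAG-3'

The forward primer binds at positions 151–166; the product's 3' end on the top strand is position 211.
The reverse primer anneals to the top strand over positions 205–211, i.e. to CTGTCAG.
Its sequence written 5'→3' is the reverse complement: CTGACAG.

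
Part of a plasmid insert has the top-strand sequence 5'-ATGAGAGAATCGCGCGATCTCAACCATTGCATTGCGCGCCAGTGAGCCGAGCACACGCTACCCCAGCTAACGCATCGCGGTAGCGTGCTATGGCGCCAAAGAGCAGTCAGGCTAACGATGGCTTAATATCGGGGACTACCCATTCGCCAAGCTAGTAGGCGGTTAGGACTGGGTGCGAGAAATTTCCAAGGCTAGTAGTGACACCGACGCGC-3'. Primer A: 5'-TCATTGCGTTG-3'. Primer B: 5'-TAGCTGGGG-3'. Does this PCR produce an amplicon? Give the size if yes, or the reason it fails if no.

Primer A (TCATTGCGTTG) does not match the top strand, and its reverse complement CAACGCAATGA does not match either.
With no annealing site for primer A, no amplification occurs.

No product — primer A has no binding site in the template.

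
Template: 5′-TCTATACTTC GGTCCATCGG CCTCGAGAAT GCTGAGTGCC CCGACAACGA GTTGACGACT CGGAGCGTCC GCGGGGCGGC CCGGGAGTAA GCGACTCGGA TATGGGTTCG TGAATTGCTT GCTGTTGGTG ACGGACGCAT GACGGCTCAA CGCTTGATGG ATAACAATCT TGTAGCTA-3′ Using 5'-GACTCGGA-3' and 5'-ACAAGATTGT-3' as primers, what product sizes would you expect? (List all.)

The forward primer GACTCGGA matches the top strand at positions 57–64, 93–100.
The reverse primer's reverse complement is ACAATCTTGT, matching at positions 164–173.
Each forward site pairs with the reverse site to give a product ending at position 173: sizes 117, 81 bp.

117 bp, 81 bp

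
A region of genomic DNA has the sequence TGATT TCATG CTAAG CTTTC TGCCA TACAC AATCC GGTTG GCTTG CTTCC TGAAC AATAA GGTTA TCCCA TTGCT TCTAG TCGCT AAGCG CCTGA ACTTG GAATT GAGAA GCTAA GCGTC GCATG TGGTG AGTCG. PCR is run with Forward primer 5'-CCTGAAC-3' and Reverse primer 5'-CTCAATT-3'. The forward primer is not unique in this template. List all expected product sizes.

60 bp, 18 bp

The forward primer CCTGAAC matches the top strand at positions 49–55, 91–97.
The reverse primer's reverse complement is AATTGAG, matching at positions 102–108.
Each forward site pairs with the reverse site to give a product ending at position 108: sizes 60, 18 bp.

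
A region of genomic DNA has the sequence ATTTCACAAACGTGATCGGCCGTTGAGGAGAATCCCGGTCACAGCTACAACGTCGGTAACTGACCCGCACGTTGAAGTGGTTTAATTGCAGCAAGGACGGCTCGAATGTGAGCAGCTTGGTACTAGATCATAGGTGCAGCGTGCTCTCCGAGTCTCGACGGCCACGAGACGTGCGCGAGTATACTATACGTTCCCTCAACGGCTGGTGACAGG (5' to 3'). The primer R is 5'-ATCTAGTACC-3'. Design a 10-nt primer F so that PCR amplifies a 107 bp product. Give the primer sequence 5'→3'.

The reverse primer's reverse complement GGTACTAGAT matches the template at positions 119–128, so the product ends at position 128.
A 107 bp product then starts at position 128 − 107 + 1 = 22.
The forward primer is identical to the top strand there: GTTGAGGAGA.

5'-GTTGAGGAGA-3'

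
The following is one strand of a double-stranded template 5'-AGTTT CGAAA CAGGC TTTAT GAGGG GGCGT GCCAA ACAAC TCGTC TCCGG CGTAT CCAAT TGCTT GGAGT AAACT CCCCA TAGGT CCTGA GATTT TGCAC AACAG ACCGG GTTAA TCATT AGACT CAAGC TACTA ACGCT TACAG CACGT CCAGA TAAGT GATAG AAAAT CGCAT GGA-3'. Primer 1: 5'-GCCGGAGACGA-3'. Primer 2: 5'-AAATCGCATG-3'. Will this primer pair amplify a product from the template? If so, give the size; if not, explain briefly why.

No product — the primers' 3' ends point away from each other.

Primer 1 (GCCGGAGACGA) has reverse complement TCGTCTCCGGC, which matches the top strand at positions 41–51; primer 1 anneals to the top strand there with its 3' end pointing upstream toward position 41.
Primer 2 (AAATCGCATG) matches the top strand directly at positions 167–176; it anneals to the bottom strand with its 3' end pointing downstream toward position 176.
The 3' ends diverge (primer 1 extends toward position 1, primer 2 toward position 178), so the primers never converge on a shared product.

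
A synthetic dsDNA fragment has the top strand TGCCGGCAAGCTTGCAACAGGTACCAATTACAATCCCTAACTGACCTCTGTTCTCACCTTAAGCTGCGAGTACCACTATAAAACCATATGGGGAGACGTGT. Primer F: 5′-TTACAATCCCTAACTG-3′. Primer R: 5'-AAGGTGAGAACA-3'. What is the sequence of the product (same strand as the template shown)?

5'-TTACAATCCCTAACTGACCTCTGTTCTCACCTT-3'

The forward primer matches the template at positions 28–43.
Taking the reverse complement of AAGGTGAGAACA gives TGTTCTCACCTT, found at positions 49–60 on the template; the primer anneals here to the top strand with its 3' end pointing upstream.
The product is the template from position 28 through 60 (33 bp).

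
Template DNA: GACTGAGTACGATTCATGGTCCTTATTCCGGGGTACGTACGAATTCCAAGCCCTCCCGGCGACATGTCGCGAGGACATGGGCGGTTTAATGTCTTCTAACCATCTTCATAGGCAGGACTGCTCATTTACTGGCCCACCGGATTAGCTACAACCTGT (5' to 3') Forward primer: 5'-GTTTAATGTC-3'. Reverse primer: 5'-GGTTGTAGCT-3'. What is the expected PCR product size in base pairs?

The forward primer matches the template at positions 84–93.
The reverse primer's reverse complement is AGCTACAACC, which matches the template at positions 144–153.
Amplicon spans positions 84–153: 70 bp.

70 bp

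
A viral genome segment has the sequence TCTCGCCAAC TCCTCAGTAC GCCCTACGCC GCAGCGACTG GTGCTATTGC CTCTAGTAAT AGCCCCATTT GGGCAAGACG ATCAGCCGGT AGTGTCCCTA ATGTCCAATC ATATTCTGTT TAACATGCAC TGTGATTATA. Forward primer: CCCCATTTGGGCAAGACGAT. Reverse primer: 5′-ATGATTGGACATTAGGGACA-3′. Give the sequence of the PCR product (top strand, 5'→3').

5'-CCCCATTTGGGCAAGACGATCAGCCGGTAGTGTCCCTAATGTCCAATCAT-3'

Scanning the template, CCCCATTTGGGCAAGACGAT occurs at positions 63–82; this primer anneals to the bottom strand there with its 3' end pointing downstream.
The reverse primer's reverse complement is TGTCCCTAATGTCCAATCAT, which matches the template at positions 93–112.
The product is the template from position 63 through 112 (50 bp).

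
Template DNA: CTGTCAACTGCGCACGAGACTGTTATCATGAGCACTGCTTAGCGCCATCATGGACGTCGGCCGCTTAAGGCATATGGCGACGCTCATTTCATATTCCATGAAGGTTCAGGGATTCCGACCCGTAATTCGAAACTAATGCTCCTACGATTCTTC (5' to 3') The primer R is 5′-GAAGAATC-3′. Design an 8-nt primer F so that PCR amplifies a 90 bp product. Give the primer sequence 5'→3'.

5'-CTTAAGGC-3'

The reverse primer's reverse complement GATTCTTC matches the template at positions 146–153, so the product ends at position 153.
A 90 bp product then starts at position 153 − 90 + 1 = 64.
The forward primer is identical to the top strand there: CTTAAGGC.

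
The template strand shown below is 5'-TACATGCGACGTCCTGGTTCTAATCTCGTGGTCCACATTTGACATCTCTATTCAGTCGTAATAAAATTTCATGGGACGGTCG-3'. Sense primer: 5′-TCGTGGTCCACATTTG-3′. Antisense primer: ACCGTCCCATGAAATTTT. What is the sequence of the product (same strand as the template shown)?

5'-TCGTGGTCCACATTTGACATCTCTATTCAGTCGTAATAAAATTTCATGGGACGGT-3'

Forward primer TCGTGGTCCACATTTG is found on the top strand at positions 26–41.
The reverse primer's reverse complement is AAAATTTCATGGGACGGT, which matches the template at positions 63–80.
The product is the template from position 26 through 80 (55 bp).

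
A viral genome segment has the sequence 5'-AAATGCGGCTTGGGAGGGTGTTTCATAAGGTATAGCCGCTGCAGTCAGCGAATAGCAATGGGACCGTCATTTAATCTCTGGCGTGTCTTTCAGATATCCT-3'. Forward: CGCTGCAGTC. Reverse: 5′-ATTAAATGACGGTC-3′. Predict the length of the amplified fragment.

39 bp

Forward primer CGCTGCAGTC is found on the top strand at positions 37–46.
The reverse primer's reverse complement is GACCGTCATTTAAT, which matches the template at positions 62–75.
Amplicon spans positions 37–75: 39 bp.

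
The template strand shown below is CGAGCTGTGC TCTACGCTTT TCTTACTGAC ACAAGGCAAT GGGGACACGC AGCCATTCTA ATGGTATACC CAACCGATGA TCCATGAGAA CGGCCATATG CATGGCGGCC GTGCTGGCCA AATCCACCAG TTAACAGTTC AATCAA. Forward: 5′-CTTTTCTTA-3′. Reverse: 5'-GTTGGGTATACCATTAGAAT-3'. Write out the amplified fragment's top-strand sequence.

5'-CTTTTCTTACTGACACAAGGCAATGGGGACACGCAGCCATTCTAATGGTATACCCAAC-3'

The forward primer matches the template at positions 17–25.
Taking the reverse complement of GTTGGGTATACCATTAGAAT gives ATTCTAATGGTATACCCAAC, found at positions 55–74 on the template; the primer anneals here to the top strand with its 3' end pointing upstream.
The product is the template from position 17 through 74 (58 bp).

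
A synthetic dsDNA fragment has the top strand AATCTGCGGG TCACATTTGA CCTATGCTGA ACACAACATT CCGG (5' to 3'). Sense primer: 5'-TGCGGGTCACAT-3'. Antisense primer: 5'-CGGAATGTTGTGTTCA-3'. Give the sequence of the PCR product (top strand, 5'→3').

5'-TGCGGGTCACATTTGACCTATGCTGAACACAACATTCCG-3'

Scanning the template, TGCGGGTCACAT occurs at positions 5–16; this primer anneals to the bottom strand there with its 3' end pointing downstream.
Reverse complement of the reverse primer: TGAACACAACATTCCG. This occurs on the top strand at positions 28–43.
The product is the template from position 5 through 43 (39 bp).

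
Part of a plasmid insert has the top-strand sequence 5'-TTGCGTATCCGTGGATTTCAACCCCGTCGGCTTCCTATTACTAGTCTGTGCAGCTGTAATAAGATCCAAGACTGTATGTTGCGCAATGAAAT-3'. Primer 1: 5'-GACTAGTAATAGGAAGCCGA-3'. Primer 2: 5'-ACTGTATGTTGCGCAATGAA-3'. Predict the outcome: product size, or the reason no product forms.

Primer 1 (GACTAGTAATAGGAAGCCGA) has reverse complement TCGGCTTCCTATTACTAGTC, which matches the top strand at positions 27–46; primer 1 anneals to the top strand there with its 3' end pointing upstream toward position 27.
Primer 2 (ACTGTATGTTGCGCAATGAA) matches the top strand directly at positions 71–90; it anneals to the bottom strand with its 3' end pointing downstream toward position 90.
The 3' ends diverge (primer 1 extends toward position 1, primer 2 toward position 92), so the primers never converge on a shared product.

No product — the primers' 3' ends point away from each other.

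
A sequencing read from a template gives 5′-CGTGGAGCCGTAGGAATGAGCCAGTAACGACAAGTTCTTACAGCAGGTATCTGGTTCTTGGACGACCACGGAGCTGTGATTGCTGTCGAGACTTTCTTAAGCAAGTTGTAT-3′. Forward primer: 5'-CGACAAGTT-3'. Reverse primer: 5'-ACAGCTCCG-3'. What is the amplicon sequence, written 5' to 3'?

5'-CGACAAGTTCTTACAGCAGGTATCTGGTTCTTGGACGACCACGGAGCTGT-3'

Scanning the template, CGACAAGTT occurs at positions 28–36; this primer anneals to the bottom strand there with its 3' end pointing downstream.
Taking the reverse complement of ACAGCTCCG gives CGGAGCTGT, found at positions 69–77 on the template; the primer anneals here to the top strand with its 3' end pointing upstream.
The product is the template from position 28 through 77 (50 bp).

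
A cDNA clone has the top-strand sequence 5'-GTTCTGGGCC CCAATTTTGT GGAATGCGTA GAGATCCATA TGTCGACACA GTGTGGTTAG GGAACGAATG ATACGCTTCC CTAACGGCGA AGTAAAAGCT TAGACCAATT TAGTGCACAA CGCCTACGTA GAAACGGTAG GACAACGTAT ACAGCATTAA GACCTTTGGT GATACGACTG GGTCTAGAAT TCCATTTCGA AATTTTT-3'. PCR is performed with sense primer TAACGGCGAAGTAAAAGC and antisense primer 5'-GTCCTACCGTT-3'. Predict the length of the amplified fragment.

62 bp

Scanning the template, TAACGGCGAAGTAAAAGC occurs at positions 82–99; this primer anneals to the bottom strand there with its 3' end pointing downstream.
Taking the reverse complement of GTCCTACCGTT gives AACGGTAGGAC, found at positions 133–143 on the template; the primer anneals here to the top strand with its 3' end pointing upstream.
The product runs from position 82 to position 143, so its length is 143 − 82 + 1 = 62 bp.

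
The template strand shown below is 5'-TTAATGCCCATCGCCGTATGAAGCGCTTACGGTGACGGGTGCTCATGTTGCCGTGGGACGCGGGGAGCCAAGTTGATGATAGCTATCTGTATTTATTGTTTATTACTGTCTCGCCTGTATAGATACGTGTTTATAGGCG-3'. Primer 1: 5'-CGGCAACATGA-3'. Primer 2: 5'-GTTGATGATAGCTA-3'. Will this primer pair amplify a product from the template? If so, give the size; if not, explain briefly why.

Primer 1 (CGGCAACATGA) has reverse complement TCATGTTGCCG, which matches the top strand at positions 43–53; primer 1 anneals to the top strand there with its 3' end pointing upstream toward position 43.
Primer 2 (GTTGATGATAGCTA) matches the top strand directly at positions 72–85; it anneals to the bottom strand with its 3' end pointing downstream toward position 85.
The 3' ends diverge (primer 1 extends toward position 1, primer 2 toward position 139), so the primers never converge on a shared product.

No product — the primers' 3' ends point away from each other.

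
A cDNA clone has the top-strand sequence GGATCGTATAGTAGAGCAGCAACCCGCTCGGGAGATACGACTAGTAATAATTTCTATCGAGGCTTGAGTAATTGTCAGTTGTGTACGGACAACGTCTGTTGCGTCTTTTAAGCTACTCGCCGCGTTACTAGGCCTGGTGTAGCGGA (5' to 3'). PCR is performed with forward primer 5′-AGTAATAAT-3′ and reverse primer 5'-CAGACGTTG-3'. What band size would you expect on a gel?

56 bp

Forward primer AGTAATAAT is found on the top strand at positions 43–51.
Taking the reverse complement of CAGACGTTG gives CAACGTCTG, found at positions 90–98 on the template; the primer anneals here to the top strand with its 3' end pointing upstream.
Amplicon spans positions 43–98: 56 bp.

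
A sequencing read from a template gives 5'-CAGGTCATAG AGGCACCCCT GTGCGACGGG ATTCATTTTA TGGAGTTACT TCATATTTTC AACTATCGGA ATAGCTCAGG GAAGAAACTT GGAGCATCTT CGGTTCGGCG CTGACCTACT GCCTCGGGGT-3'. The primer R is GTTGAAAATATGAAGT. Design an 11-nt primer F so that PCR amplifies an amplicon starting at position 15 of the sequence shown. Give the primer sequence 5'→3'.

5'-ACCCCTGTGCG-3'

The reverse primer's reverse complement ACTTCATATTTTCAAC matches the template at positions 48–63; the product starts at position 15.
The forward primer is identical to the top strand over positions 15–25: ACCCCTGTGCG.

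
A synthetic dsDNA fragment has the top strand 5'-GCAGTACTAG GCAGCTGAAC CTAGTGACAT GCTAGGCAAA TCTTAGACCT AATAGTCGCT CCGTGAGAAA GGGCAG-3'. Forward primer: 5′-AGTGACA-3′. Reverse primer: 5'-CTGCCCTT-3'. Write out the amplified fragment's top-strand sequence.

Forward primer AGTGACA is found on the top strand at positions 23–29.
The reverse primer's reverse complement is AAGGGCAG, which matches the template at positions 69–76.
The product is the template from position 23 through 76 (54 bp).

5'-AGTGACATGCTAGGCAAATCTTAGACCTAATAGTCGCTCCGTGAGAAAGGGCAG-3'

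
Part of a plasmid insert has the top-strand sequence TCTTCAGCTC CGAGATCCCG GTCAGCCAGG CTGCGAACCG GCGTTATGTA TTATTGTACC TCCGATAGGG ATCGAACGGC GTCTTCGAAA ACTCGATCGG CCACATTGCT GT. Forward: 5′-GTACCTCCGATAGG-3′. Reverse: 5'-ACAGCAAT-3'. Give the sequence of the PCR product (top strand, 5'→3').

5'-GTACCTCCGATAGGGATCGAACGGCGTCTTCGAAAACTCGATCGGCCACATTGCTGT-3'

The forward primer matches the template at positions 56–69.
Reverse complement of the reverse primer: ATTGCTGT. This occurs on the top strand at positions 105–112.
The product is the template from position 56 through 112 (57 bp).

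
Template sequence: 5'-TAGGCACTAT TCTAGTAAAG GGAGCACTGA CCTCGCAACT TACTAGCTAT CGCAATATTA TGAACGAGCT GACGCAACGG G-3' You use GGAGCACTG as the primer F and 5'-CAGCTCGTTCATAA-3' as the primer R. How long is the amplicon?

Forward primer GGAGCACTG is found on the top strand at positions 21–29.
The reverse primer's reverse complement is TTATGAACGAGCTG, which matches the template at positions 58–71.
The product runs from position 21 to position 71, so its length is 71 − 21 + 1 = 51 bp.

51 bp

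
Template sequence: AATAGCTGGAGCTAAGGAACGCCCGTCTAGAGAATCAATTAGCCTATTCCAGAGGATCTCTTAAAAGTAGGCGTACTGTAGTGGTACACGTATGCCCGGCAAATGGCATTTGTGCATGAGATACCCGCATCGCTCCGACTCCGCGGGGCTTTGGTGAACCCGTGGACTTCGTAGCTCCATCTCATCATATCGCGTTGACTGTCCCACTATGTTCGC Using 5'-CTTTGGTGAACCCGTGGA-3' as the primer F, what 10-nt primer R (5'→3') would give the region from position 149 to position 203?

The product's 3' end on the top strand is position 203.
The reverse primer anneals to the top strand over positions 194–203, i.e. to GTTGACTGTC.
Its sequence written 5'→3' is the reverse complement: GACAGTCAAC.

5'-GACAGTCAAC-3'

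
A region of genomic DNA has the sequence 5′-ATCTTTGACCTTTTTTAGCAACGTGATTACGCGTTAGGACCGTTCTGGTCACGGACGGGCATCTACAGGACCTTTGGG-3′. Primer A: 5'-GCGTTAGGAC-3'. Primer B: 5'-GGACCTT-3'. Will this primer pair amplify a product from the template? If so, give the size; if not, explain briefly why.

Primer A (GCGTTAGGAC) matches the top strand at positions 31–40 (3' end points downstream).
Primer B (GGACCTT) also matches the top strand directly, at positions 68–74 — its reverse complement AAGGTCC is not present.
Both primers anneal to the bottom strand with 3' ends pointing the same way, so neither can prime synthesis back toward the other.

No product — both primers anneal to the same strand and extend in the same direction.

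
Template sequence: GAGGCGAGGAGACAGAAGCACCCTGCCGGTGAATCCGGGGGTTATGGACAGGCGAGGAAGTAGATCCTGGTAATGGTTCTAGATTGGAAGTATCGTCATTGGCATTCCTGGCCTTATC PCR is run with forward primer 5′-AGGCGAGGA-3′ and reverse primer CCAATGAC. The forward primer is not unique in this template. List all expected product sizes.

The forward primer AGGCGAGGA matches the top strand at positions 2–10, 50–58.
The reverse primer's reverse complement is GTCATTGG, matching at positions 95–102.
Each forward site pairs with the reverse site to give a product ending at position 102: sizes 101, 53 bp.

101 bp, 53 bp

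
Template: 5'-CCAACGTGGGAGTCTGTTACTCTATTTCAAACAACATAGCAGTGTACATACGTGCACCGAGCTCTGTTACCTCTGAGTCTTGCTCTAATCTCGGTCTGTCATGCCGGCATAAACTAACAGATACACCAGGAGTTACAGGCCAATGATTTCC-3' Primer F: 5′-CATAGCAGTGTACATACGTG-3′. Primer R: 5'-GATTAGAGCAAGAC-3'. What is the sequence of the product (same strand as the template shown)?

Scanning the template, CATAGCAGTGTACATACGTG occurs at positions 35–54; this primer anneals to the bottom strand there with its 3' end pointing downstream.
Reverse complement of the reverse primer: GTCTTGCTCTAATC. This occurs on the top strand at positions 77–90.
The product is the template from position 35 through 90 (56 bp).

5'-CATAGCAGTGTACATACGTGCACCGAGCTCTGTTACCTCTGAGTCTTGCTCTAATC-3'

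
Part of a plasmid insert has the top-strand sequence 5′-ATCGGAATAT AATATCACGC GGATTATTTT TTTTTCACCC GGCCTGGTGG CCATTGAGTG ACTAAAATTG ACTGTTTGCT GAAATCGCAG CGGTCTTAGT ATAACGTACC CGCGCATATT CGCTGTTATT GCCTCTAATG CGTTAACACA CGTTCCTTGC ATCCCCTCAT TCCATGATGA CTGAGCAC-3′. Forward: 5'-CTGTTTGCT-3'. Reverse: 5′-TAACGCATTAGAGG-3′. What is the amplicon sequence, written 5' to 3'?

5'-CTGTTTGCTGAAATCGCAGCGGTCTTAGTATAACGTACCCGCGCATATTCGCTGTTATTGCCTCTAATGCGTTA-3'

Scanning the template, CTGTTTGCT occurs at positions 72–80; this primer anneals to the bottom strand there with its 3' end pointing downstream.
Reverse complement of the reverse primer: CCTCTAATGCGTTA. This occurs on the top strand at positions 132–145.
The product is the template from position 72 through 145 (74 bp).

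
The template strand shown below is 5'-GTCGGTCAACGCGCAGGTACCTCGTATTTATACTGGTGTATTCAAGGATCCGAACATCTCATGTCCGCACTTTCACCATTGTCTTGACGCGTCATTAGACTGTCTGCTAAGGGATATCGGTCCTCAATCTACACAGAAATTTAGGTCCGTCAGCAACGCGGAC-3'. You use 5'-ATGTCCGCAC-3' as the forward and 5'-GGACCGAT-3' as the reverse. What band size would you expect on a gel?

63 bp

Scanning the template, ATGTCCGCAC occurs at positions 61–70; this primer anneals to the bottom strand there with its 3' end pointing downstream.
Taking the reverse complement of GGACCGAT gives ATCGGTCC, found at positions 116–123 on the template; the primer anneals here to the top strand with its 3' end pointing upstream.
Amplicon spans positions 61–123: 63 bp.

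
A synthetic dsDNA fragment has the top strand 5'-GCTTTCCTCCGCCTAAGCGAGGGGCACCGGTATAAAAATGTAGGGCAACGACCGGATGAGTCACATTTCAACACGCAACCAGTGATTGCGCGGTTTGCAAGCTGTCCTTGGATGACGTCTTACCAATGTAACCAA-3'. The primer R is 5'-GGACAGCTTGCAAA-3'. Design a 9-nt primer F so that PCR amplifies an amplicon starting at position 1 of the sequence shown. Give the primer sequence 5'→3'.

5'-GCTTTCCTC-3'

The reverse primer's reverse complement TTTGCAAGCTGTCC matches the template at positions 94–107; the product starts at position 1.
The forward primer is identical to the top strand over positions 1–9: GCTTTCCTC.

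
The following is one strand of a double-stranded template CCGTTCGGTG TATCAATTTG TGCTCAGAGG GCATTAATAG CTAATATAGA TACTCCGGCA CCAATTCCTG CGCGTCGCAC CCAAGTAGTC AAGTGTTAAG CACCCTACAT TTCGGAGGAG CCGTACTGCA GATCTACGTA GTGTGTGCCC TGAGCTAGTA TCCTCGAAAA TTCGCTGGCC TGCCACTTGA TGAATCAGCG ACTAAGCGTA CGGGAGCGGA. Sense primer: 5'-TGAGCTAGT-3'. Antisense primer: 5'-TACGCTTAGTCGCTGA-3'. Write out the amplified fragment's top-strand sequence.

The forward primer matches the template at positions 151–159.
The reverse primer's reverse complement is TCAGCGACTAAGCGTA, which matches the template at positions 195–210.
The product is the template from position 151 through 210 (60 bp).

5'-TGAGCTAGTATCCTCGAAAATTCGCTGGCCTGCCACTTGATGAATCAGCGACTAAGCGTA-3'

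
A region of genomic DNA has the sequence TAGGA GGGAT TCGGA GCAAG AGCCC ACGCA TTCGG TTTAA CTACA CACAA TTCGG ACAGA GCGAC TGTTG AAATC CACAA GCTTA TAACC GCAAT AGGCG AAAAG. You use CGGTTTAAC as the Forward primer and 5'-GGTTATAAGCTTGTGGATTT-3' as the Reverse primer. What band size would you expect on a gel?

58 bp

The forward primer matches the template at positions 33–41.
Reverse complement of the reverse primer: AAATCCACAAGCTTATAACC. This occurs on the top strand at positions 71–90.
Amplicon spans positions 33–90: 58 bp.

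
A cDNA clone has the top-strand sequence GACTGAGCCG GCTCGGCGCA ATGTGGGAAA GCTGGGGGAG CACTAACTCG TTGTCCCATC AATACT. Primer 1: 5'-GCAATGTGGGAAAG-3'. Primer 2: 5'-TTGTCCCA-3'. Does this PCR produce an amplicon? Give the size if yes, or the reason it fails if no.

No product — both primers anneal to the same strand and extend in the same direction.

Primer 1 (GCAATGTGGGAAAG) matches the top strand at positions 18–31 (3' end points downstream).
Primer 2 (TTGTCCCA) also matches the top strand directly, at positions 51–58 — its reverse complement TGGGACAA is not present.
Both primers anneal to the bottom strand with 3' ends pointing the same way, so neither can prime synthesis back toward the other.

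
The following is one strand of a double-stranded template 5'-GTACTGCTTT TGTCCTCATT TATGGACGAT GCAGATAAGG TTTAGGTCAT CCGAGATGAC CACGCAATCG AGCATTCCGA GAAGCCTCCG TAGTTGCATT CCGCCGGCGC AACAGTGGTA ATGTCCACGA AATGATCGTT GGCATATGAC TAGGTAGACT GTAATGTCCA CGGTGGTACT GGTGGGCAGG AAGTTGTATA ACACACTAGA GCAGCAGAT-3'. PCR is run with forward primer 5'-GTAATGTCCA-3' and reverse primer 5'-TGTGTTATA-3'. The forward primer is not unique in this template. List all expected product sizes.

88 bp, 45 bp

The forward primer GTAATGTCCA matches the top strand at positions 118–127, 161–170.
The reverse primer's reverse complement is TATAACACA, matching at positions 197–205.
Each forward site pairs with the reverse site to give a product ending at position 205: sizes 88, 45 bp.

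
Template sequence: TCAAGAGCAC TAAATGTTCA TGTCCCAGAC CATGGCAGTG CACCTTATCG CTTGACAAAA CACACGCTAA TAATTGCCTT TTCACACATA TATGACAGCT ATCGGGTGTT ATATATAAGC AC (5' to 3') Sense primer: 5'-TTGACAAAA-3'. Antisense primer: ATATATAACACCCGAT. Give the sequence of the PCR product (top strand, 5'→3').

5'-TTGACAAAACACACGCTAATAATTGCCTTTTCACACATATATGACAGCTATCGGGTGTTATATAT-3'

The forward primer matches the template at positions 52–60.
The reverse primer's reverse complement is ATCGGGTGTTATATAT, which matches the template at positions 101–116.
The product is the template from position 52 through 116 (65 bp).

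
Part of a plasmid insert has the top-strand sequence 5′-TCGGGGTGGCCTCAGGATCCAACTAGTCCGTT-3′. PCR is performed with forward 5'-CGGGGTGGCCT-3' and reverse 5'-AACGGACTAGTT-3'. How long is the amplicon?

31 bp

Forward primer CGGGGTGGCCT is found on the top strand at positions 2–12.
The reverse primer's reverse complement is AACTAGTCCGTT, which matches the template at positions 21–32.
The product runs from position 2 to position 32, so its length is 32 − 2 + 1 = 31 bp.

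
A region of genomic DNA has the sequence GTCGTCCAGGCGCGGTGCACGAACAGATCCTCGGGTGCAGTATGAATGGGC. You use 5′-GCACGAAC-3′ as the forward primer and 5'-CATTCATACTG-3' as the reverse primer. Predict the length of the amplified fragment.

The forward primer matches the template at positions 17–24.
Reverse complement of the reverse primer: CAGTATGAATG. This occurs on the top strand at positions 38–48.
Amplicon spans positions 17–48: 32 bp.

32 bp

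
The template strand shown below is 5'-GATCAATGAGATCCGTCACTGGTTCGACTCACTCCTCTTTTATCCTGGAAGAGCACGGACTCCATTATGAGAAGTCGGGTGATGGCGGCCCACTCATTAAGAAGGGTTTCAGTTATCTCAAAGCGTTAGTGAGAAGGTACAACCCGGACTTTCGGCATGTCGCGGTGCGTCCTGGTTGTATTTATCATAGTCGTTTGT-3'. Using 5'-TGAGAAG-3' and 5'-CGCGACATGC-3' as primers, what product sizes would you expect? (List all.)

The forward primer TGAGAAG matches the top strand at positions 68–74, 130–136.
The reverse primer's reverse complement is GCATGTCGCG, matching at positions 155–164.
Each forward site pairs with the reverse site to give a product ending at position 164: sizes 97, 35 bp.

97 bp, 35 bp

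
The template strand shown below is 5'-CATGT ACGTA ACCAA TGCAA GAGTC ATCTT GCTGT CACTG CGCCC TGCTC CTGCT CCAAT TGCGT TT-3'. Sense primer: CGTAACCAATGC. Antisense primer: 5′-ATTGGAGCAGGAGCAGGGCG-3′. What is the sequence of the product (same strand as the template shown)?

5'-CGTAACCAATGCAAGAGTCATCTTGCTGTCACTGCGCCCTGCTCCTGCTCCAAT-3'

Scanning the template, CGTAACCAATGC occurs at positions 7–18; this primer anneals to the bottom strand there with its 3' end pointing downstream.
Taking the reverse complement of ATTGGAGCAGGAGCAGGGCG gives CGCCCTGCTCCTGCTCCAAT, found at positions 41–60 on the template; the primer anneals here to the top strand with its 3' end pointing upstream.
The product is the template from position 7 through 60 (54 bp).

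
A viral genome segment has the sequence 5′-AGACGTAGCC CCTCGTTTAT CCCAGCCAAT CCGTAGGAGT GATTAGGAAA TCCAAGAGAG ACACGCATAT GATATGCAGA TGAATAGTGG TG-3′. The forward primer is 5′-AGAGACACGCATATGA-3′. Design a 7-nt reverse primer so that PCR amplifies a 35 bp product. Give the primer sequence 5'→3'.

The forward primer binds at positions 57–72, so a 35 bp product ends at position 57 + 35 − 1 = 91.
The reverse primer anneals to the top strand over positions 85–91, i.e. to TAGTGGT.
Its sequence written 5'→3' is the reverse complement: ACCACTA.

5'-ACCACTA-3'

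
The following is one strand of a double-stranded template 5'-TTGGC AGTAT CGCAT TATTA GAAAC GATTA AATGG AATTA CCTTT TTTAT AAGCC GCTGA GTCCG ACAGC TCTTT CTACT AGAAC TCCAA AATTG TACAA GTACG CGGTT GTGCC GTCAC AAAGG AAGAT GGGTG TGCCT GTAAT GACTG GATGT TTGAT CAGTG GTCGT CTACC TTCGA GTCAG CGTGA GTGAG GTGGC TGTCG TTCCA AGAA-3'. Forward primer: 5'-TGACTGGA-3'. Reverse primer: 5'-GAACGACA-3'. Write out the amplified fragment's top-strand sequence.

Scanning the template, TGACTGGA occurs at positions 145–152; this primer anneals to the bottom strand there with its 3' end pointing downstream.
The reverse primer's reverse complement is TGTCGTTC, which matches the template at positions 201–208.
The product is the template from position 145 through 208 (64 bp).

5'-TGACTGGATGTTTGATCAGTGGTCGTCTACCTTCGAGTCAGCGTGAGTGAGGTGGCTGTCGTTC-3'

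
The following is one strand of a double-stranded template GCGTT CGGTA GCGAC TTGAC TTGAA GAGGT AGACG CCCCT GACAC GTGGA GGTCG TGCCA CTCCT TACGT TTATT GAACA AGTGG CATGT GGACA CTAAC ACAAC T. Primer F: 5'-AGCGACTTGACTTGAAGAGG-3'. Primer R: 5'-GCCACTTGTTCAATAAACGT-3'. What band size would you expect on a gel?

77 bp

The forward primer matches the template at positions 10–29.
Taking the reverse complement of GCCACTTGTTCAATAAACGT gives ACGTTTATTGAACAAGTGGC, found at positions 67–86 on the template; the primer anneals here to the top strand with its 3' end pointing upstream.
Amplicon spans positions 10–86: 77 bp.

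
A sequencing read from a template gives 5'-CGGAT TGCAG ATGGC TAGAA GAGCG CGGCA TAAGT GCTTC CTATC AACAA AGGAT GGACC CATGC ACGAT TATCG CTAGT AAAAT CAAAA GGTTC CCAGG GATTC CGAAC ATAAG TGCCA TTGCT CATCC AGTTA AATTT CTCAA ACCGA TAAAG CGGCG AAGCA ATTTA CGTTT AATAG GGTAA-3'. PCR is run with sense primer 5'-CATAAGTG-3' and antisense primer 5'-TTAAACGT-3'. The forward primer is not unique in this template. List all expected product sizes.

149 bp, 68 bp

The forward primer CATAAGTG matches the top strand at positions 29–36, 110–117.
The reverse primer's reverse complement is ACGTTTAA, matching at positions 170–177.
Each forward site pairs with the reverse site to give a product ending at position 177: sizes 149, 68 bp.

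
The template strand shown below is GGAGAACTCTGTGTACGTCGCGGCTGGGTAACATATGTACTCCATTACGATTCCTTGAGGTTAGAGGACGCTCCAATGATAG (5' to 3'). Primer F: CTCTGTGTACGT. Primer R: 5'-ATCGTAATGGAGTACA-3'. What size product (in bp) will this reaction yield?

Scanning the template, CTCTGTGTACGT occurs at positions 7–18; this primer anneals to the bottom strand there with its 3' end pointing downstream.
Reverse complement of the reverse primer: TGTACTCCATTACGAT. This occurs on the top strand at positions 36–51.
Product length = (reverse-primer end) − (forward-primer start) + 1 = 51 − 7 + 1 = 45 bp.

45 bp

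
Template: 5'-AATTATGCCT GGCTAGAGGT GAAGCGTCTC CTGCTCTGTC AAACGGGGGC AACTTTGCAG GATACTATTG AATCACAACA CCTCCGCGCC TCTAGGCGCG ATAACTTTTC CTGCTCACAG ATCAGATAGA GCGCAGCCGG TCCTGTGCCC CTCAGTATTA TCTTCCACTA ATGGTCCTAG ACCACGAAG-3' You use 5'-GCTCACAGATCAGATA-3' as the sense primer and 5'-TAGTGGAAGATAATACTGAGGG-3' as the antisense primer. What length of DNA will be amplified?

Forward primer GCTCACAGATCAGATA is found on the top strand at positions 113–128.
Reverse complement of the reverse primer: CCCTCAGTATTATCTTCCACTA. This occurs on the top strand at positions 149–170.
The product runs from position 113 to position 170, so its length is 170 − 113 + 1 = 58 bp.

58 bp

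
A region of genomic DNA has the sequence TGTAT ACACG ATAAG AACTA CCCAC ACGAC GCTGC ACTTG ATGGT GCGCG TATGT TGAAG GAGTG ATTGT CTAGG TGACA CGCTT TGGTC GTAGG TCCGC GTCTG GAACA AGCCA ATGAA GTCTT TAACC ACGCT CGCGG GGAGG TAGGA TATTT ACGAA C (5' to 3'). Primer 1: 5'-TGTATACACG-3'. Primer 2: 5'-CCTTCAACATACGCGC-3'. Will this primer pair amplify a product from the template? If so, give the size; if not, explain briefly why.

Primer 1 (TGTATACACG) matches the top strand at positions 1–10; it acts as a forward primer.
Primer 2's reverse complement is GCGCGTATGTTGAAGG, matching the top strand at positions 46–61; it acts as a reverse primer.
The 3' ends face each other across positions 1–61, giving a 61 bp product.

Yes — a 61 bp product.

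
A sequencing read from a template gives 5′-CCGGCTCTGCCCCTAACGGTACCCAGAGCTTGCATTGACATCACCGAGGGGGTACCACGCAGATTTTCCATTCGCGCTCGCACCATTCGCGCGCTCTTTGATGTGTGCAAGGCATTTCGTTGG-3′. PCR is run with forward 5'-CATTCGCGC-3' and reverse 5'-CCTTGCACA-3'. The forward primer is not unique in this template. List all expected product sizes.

The forward primer CATTCGCGC matches the top strand at positions 69–77, 84–92.
The reverse primer's reverse complement is TGTGCAAGG, matching at positions 104–112.
Each forward site pairs with the reverse site to give a product ending at position 112: sizes 44, 29 bp.

44 bp, 29 bp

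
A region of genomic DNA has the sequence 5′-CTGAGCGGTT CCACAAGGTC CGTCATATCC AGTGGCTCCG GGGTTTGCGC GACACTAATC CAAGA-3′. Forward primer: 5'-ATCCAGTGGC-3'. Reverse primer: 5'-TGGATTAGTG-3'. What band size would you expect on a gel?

The forward primer matches the template at positions 27–36.
The reverse primer's reverse complement is CACTAATCCA, which matches the template at positions 53–62.
The product runs from position 27 to position 62, so its length is 62 − 27 + 1 = 36 bp.

36 bp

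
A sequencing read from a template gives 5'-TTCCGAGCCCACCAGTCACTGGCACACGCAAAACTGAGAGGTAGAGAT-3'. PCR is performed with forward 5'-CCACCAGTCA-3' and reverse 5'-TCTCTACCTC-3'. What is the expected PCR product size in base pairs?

Forward primer CCACCAGTCA is found on the top strand at positions 9–18.
Taking the reverse complement of TCTCTACCTC gives GAGGTAGAGA, found at positions 38–47 on the template; the primer anneals here to the top strand with its 3' end pointing upstream.
The product runs from position 9 to position 47, so its length is 47 − 9 + 1 = 39 bp.

39 bp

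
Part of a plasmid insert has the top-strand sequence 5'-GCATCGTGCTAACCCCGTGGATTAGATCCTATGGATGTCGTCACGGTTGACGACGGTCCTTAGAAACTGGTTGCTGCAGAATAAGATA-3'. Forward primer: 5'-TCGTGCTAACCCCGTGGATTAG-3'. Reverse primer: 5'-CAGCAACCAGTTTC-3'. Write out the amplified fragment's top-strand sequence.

Scanning the template, TCGTGCTAACCCCGTGGATTAG occurs at positions 4–25; this primer anneals to the bottom strand there with its 3' end pointing downstream.
The reverse primer's reverse complement is GAAACTGGTTGCTG, which matches the template at positions 63–76.
The product is the template from position 4 through 76 (73 bp).

5'-TCGTGCTAACCCCGTGGATTAGATCCTATGGATGTCGTCACGGTTGACGACGGTCCTTAGAAACTGGTTGCTG-3'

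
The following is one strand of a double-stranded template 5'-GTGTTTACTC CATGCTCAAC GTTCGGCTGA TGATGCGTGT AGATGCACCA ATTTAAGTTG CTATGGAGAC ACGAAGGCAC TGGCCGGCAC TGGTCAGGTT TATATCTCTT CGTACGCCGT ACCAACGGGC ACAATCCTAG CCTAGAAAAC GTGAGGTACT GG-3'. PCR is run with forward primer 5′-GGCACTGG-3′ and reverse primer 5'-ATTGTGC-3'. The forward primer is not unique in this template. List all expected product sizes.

The forward primer GGCACTGG matches the top strand at positions 76–83, 86–93.
The reverse primer's reverse complement is GCACAAT, matching at positions 129–135.
Each forward site pairs with the reverse site to give a product ending at position 135: sizes 60, 50 bp.

60 bp, 50 bp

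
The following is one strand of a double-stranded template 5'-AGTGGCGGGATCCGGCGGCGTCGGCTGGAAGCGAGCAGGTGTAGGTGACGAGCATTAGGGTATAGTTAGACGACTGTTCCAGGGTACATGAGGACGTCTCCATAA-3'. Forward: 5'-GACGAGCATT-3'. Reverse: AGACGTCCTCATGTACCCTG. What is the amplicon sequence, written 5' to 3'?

Scanning the template, GACGAGCATT occurs at positions 47–56; this primer anneals to the bottom strand there with its 3' end pointing downstream.
The reverse primer's reverse complement is CAGGGTACATGAGGACGTCT, which matches the template at positions 80–99.
The product is the template from position 47 through 99 (53 bp).

5'-GACGAGCATTAGGGTATAGTTAGACGACTGTTCCAGGGTACATGAGGACGTCT-3'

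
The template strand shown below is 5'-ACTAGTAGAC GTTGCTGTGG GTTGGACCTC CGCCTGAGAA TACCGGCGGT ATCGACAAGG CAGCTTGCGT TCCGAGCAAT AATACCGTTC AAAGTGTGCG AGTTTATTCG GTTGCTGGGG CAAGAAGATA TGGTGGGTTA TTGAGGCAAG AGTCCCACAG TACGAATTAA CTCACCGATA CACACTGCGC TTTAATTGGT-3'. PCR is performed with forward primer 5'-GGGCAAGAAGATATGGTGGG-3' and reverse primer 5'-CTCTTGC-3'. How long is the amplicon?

The forward primer matches the template at positions 118–137.
Reverse complement of the reverse primer: GCAAGAG. This occurs on the top strand at positions 146–152.
The product runs from position 118 to position 152, so its length is 152 − 118 + 1 = 35 bp.

35 bp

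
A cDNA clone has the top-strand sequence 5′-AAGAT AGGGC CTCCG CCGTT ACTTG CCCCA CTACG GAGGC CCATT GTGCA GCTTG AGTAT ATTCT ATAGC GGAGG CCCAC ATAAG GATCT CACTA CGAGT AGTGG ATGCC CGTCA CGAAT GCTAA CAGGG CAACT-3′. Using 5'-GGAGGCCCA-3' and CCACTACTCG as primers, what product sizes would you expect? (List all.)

71 bp, 35 bp

The forward primer GGAGGCCCA matches the top strand at positions 35–43, 71–79.
The reverse primer's reverse complement is CGAGTAGTGG, matching at positions 96–105.
Each forward site pairs with the reverse site to give a product ending at position 105: sizes 71, 35 bp.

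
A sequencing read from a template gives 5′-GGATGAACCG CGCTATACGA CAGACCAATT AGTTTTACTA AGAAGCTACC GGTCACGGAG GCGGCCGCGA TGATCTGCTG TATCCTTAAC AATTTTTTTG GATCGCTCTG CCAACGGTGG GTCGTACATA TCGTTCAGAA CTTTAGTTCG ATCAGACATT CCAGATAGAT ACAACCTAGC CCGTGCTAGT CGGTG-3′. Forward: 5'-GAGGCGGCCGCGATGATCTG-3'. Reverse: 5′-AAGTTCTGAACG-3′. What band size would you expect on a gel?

86 bp

Scanning the template, GAGGCGGCCGCGATGATCTG occurs at positions 58–77; this primer anneals to the bottom strand there with its 3' end pointing downstream.
Reverse complement of the reverse primer: CGTTCAGAACTT. This occurs on the top strand at positions 132–143.
Amplicon spans positions 58–143: 86 bp.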